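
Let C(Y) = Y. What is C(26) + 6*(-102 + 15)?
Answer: -496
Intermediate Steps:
C(26) + 6*(-102 + 15) = 26 + 6*(-102 + 15) = 26 + 6*(-87) = 26 - 522 = -496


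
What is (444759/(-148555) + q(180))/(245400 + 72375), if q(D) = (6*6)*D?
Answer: 320730547/15735688375 ≈ 0.020382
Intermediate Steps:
q(D) = 36*D
(444759/(-148555) + q(180))/(245400 + 72375) = (444759/(-148555) + 36*180)/(245400 + 72375) = (444759*(-1/148555) + 6480)/317775 = (-444759/148555 + 6480)*(1/317775) = (962191641/148555)*(1/317775) = 320730547/15735688375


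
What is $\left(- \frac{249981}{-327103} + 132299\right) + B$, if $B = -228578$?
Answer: $- \frac{31492899756}{327103} \approx -96278.0$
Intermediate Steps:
$\left(- \frac{249981}{-327103} + 132299\right) + B = \left(- \frac{249981}{-327103} + 132299\right) - 228578 = \left(\left(-249981\right) \left(- \frac{1}{327103}\right) + 132299\right) - 228578 = \left(\frac{249981}{327103} + 132299\right) - 228578 = \frac{43275649778}{327103} - 228578 = - \frac{31492899756}{327103}$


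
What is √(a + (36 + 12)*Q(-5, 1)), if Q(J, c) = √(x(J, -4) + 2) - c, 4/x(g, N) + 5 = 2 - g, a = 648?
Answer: 2*√174 ≈ 26.382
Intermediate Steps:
x(g, N) = 4/(-3 - g) (x(g, N) = 4/(-5 + (2 - g)) = 4/(-3 - g))
Q(J, c) = √(2 - 4/(3 + J)) - c (Q(J, c) = √(-4/(3 + J) + 2) - c = √(2 - 4/(3 + J)) - c)
√(a + (36 + 12)*Q(-5, 1)) = √(648 + (36 + 12)*(-1*1 + √2*√((1 - 5)/(3 - 5)))) = √(648 + 48*(-1 + √2*√(-4/(-2)))) = √(648 + 48*(-1 + √2*√(-½*(-4)))) = √(648 + 48*(-1 + √2*√2)) = √(648 + 48*(-1 + 2)) = √(648 + 48*1) = √(648 + 48) = √696 = 2*√174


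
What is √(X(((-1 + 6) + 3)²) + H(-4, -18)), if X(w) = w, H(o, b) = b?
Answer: √46 ≈ 6.7823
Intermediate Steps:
√(X(((-1 + 6) + 3)²) + H(-4, -18)) = √(((-1 + 6) + 3)² - 18) = √((5 + 3)² - 18) = √(8² - 18) = √(64 - 18) = √46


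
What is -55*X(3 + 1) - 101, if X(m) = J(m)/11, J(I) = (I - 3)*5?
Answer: -126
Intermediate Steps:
J(I) = -15 + 5*I (J(I) = (-3 + I)*5 = -15 + 5*I)
X(m) = -15/11 + 5*m/11 (X(m) = (-15 + 5*m)/11 = (-15 + 5*m)*(1/11) = -15/11 + 5*m/11)
-55*X(3 + 1) - 101 = -55*(-15/11 + 5*(3 + 1)/11) - 101 = -55*(-15/11 + (5/11)*4) - 101 = -55*(-15/11 + 20/11) - 101 = -55*5/11 - 101 = -25 - 101 = -126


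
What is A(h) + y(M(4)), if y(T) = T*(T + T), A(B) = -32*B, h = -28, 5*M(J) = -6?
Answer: 22472/25 ≈ 898.88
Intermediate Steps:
M(J) = -6/5 (M(J) = (⅕)*(-6) = -6/5)
y(T) = 2*T² (y(T) = T*(2*T) = 2*T²)
A(h) + y(M(4)) = -32*(-28) + 2*(-6/5)² = 896 + 2*(36/25) = 896 + 72/25 = 22472/25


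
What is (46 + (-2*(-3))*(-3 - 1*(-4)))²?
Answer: 2704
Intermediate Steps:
(46 + (-2*(-3))*(-3 - 1*(-4)))² = (46 + 6*(-3 + 4))² = (46 + 6*1)² = (46 + 6)² = 52² = 2704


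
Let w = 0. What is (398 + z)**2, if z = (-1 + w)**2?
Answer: 159201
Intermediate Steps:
z = 1 (z = (-1 + 0)**2 = (-1)**2 = 1)
(398 + z)**2 = (398 + 1)**2 = 399**2 = 159201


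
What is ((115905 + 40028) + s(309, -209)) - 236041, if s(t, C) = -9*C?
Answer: -78227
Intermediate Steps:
((115905 + 40028) + s(309, -209)) - 236041 = ((115905 + 40028) - 9*(-209)) - 236041 = (155933 + 1881) - 236041 = 157814 - 236041 = -78227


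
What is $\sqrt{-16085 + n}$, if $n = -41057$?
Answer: $i \sqrt{57142} \approx 239.04 i$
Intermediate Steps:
$\sqrt{-16085 + n} = \sqrt{-16085 - 41057} = \sqrt{-57142} = i \sqrt{57142}$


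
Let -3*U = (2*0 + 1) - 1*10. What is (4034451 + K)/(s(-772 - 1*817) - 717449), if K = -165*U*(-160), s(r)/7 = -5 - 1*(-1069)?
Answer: -1371217/236667 ≈ -5.7939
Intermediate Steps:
s(r) = 7448 (s(r) = 7*(-5 - 1*(-1069)) = 7*(-5 + 1069) = 7*1064 = 7448)
U = 3 (U = -((2*0 + 1) - 1*10)/3 = -((0 + 1) - 10)/3 = -(1 - 10)/3 = -1/3*(-9) = 3)
K = 79200 (K = -165*3*(-160) = -495*(-160) = 79200)
(4034451 + K)/(s(-772 - 1*817) - 717449) = (4034451 + 79200)/(7448 - 717449) = 4113651/(-710001) = 4113651*(-1/710001) = -1371217/236667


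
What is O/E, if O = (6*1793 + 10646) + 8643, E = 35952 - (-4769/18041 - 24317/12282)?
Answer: 6657801099414/7966725688879 ≈ 0.83570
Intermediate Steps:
E = 7966725688879/221579562 (E = 35952 - (-4769*1/18041 - 24317*1/12282) = 35952 - (-4769/18041 - 24317/12282) = 35952 - 1*(-497275855/221579562) = 35952 + 497275855/221579562 = 7966725688879/221579562 ≈ 35954.)
O = 30047 (O = (10758 + 10646) + 8643 = 21404 + 8643 = 30047)
O/E = 30047/(7966725688879/221579562) = 30047*(221579562/7966725688879) = 6657801099414/7966725688879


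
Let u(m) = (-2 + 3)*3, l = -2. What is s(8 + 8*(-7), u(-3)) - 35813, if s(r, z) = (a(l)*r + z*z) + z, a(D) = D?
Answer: -35705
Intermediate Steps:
u(m) = 3 (u(m) = 1*3 = 3)
s(r, z) = z + z**2 - 2*r (s(r, z) = (-2*r + z*z) + z = (-2*r + z**2) + z = (z**2 - 2*r) + z = z + z**2 - 2*r)
s(8 + 8*(-7), u(-3)) - 35813 = (3 + 3**2 - 2*(8 + 8*(-7))) - 35813 = (3 + 9 - 2*(8 - 56)) - 35813 = (3 + 9 - 2*(-48)) - 35813 = (3 + 9 + 96) - 35813 = 108 - 35813 = -35705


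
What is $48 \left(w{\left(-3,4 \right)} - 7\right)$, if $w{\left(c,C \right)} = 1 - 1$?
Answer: $-336$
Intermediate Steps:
$w{\left(c,C \right)} = 0$ ($w{\left(c,C \right)} = 1 - 1 = 0$)
$48 \left(w{\left(-3,4 \right)} - 7\right) = 48 \left(0 - 7\right) = 48 \left(-7\right) = -336$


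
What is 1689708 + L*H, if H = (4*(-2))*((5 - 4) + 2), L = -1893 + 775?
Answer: 1716540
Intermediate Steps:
L = -1118
H = -24 (H = -8*(1 + 2) = -8*3 = -24)
1689708 + L*H = 1689708 - 1118*(-24) = 1689708 + 26832 = 1716540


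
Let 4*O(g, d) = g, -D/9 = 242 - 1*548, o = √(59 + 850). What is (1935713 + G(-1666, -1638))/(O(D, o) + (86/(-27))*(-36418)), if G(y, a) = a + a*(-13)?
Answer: 105589926/6301075 ≈ 16.757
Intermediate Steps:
o = 3*√101 (o = √909 = 3*√101 ≈ 30.150)
D = 2754 (D = -9*(242 - 1*548) = -9*(242 - 548) = -9*(-306) = 2754)
O(g, d) = g/4
G(y, a) = -12*a (G(y, a) = a - 13*a = -12*a)
(1935713 + G(-1666, -1638))/(O(D, o) + (86/(-27))*(-36418)) = (1935713 - 12*(-1638))/((¼)*2754 + (86/(-27))*(-36418)) = (1935713 + 19656)/(1377/2 + (86*(-1/27))*(-36418)) = 1955369/(1377/2 - 86/27*(-36418)) = 1955369/(1377/2 + 3131948/27) = 1955369/(6301075/54) = 1955369*(54/6301075) = 105589926/6301075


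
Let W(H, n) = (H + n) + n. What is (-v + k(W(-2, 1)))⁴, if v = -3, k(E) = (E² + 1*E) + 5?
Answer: 4096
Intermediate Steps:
W(H, n) = H + 2*n
k(E) = 5 + E + E² (k(E) = (E² + E) + 5 = (E + E²) + 5 = 5 + E + E²)
(-v + k(W(-2, 1)))⁴ = (-1*(-3) + (5 + (-2 + 2*1) + (-2 + 2*1)²))⁴ = (3 + (5 + (-2 + 2) + (-2 + 2)²))⁴ = (3 + (5 + 0 + 0²))⁴ = (3 + (5 + 0 + 0))⁴ = (3 + 5)⁴ = 8⁴ = 4096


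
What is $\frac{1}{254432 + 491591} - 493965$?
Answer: $- \frac{368509251194}{746023} \approx -4.9397 \cdot 10^{5}$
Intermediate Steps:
$\frac{1}{254432 + 491591} - 493965 = \frac{1}{746023} - 493965 = - \frac{368509251194}{746023}$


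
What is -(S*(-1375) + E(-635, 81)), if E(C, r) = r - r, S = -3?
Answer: -4125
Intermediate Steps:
E(C, r) = 0
-(S*(-1375) + E(-635, 81)) = -(-3*(-1375) + 0) = -(4125 + 0) = -1*4125 = -4125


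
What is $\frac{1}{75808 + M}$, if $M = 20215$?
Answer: $\frac{1}{96023} \approx 1.0414 \cdot 10^{-5}$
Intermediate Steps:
$\frac{1}{75808 + M} = \frac{1}{75808 + 20215} = \frac{1}{96023}$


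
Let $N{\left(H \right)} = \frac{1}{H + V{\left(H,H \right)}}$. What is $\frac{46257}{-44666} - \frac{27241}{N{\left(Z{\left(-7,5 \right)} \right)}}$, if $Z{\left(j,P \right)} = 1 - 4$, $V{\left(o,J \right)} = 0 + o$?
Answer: $\frac{7300432779}{44666} \approx 1.6345 \cdot 10^{5}$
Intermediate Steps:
$V{\left(o,J \right)} = o$
$Z{\left(j,P \right)} = -3$
$N{\left(H \right)} = \frac{1}{2 H}$ ($N{\left(H \right)} = \frac{1}{H + H} = \frac{1}{2 H}$)
$\frac{46257}{-44666} - \frac{27241}{N{\left(Z{\left(-7,5 \right)} \right)}} = \frac{46257}{-44666} - \frac{27241}{\frac{1}{2} \frac{1}{-3}} = 46257 \left(- \frac{1}{44666}\right) - \frac{27241}{\frac{1}{2} \left(- \frac{1}{3}\right)} = - \frac{46257}{44666} - \frac{27241}{- \frac{1}{6}} = - \frac{46257}{44666} - -163446 = - \frac{46257}{44666} + 163446 = \frac{7300432779}{44666}$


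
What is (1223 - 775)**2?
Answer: 200704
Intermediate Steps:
(1223 - 775)**2 = 448**2 = 200704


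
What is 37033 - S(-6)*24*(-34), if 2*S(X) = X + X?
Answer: 32137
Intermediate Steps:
S(X) = X (S(X) = (X + X)/2 = (2*X)/2 = X)
37033 - S(-6)*24*(-34) = 37033 - (-6*24)*(-34) = 37033 - (-144)*(-34) = 37033 - 1*4896 = 37033 - 4896 = 32137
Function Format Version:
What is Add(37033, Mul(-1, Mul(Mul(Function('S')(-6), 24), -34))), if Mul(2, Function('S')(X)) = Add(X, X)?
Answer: 32137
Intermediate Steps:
Function('S')(X) = X (Function('S')(X) = Mul(Rational(1, 2), Add(X, X)) = Mul(Rational(1, 2), Mul(2, X)) = X)
Add(37033, Mul(-1, Mul(Mul(Function('S')(-6), 24), -34))) = Add(37033, Mul(-1, Mul(Mul(-6, 24), -34))) = Add(37033, Mul(-1, Mul(-144, -34))) = Add(37033, Mul(-1, 4896)) = Add(37033, -4896) = 32137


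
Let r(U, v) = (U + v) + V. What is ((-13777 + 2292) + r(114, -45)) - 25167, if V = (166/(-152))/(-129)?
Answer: -358659649/9804 ≈ -36583.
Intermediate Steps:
V = 83/9804 (V = (166*(-1/152))*(-1/129) = -83/76*(-1/129) = 83/9804 ≈ 0.0084659)
r(U, v) = 83/9804 + U + v (r(U, v) = (U + v) + 83/9804 = 83/9804 + U + v)
((-13777 + 2292) + r(114, -45)) - 25167 = ((-13777 + 2292) + (83/9804 + 114 - 45)) - 25167 = (-11485 + 676559/9804) - 25167 = -111922381/9804 - 25167 = -358659649/9804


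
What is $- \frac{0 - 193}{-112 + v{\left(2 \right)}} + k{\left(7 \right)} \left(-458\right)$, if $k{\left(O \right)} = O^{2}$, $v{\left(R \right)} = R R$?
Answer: $- \frac{2423929}{108} \approx -22444.0$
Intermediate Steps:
$v{\left(R \right)} = R^{2}$
$- \frac{0 - 193}{-112 + v{\left(2 \right)}} + k{\left(7 \right)} \left(-458\right) = - \frac{0 - 193}{-112 + 2^{2}} + 7^{2} \left(-458\right) = - \frac{-193}{-112 + 4} + 49 \left(-458\right) = - \frac{-193}{-108} - 22442 = - \frac{\left(-193\right) \left(-1\right)}{108} - 22442 = \left(-1\right) \frac{193}{108} - 22442 = - \frac{193}{108} - 22442 = - \frac{2423929}{108}$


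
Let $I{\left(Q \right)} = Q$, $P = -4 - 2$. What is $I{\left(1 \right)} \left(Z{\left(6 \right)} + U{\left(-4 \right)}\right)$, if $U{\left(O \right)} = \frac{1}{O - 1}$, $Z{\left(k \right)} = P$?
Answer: $- \frac{31}{5} \approx -6.2$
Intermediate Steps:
$P = -6$
$Z{\left(k \right)} = -6$
$U{\left(O \right)} = \frac{1}{-1 + O}$
$I{\left(1 \right)} \left(Z{\left(6 \right)} + U{\left(-4 \right)}\right) = 1 \left(-6 + \frac{1}{-1 - 4}\right) = 1 \left(-6 + \frac{1}{-5}\right) = 1 \left(-6 - \frac{1}{5}\right) = 1 \left(- \frac{31}{5}\right) = - \frac{31}{5}$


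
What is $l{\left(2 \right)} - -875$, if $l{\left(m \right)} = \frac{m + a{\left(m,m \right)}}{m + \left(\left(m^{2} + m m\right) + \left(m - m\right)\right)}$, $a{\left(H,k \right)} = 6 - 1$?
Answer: $\frac{8757}{10} \approx 875.7$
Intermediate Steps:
$a{\left(H,k \right)} = 5$
$l{\left(m \right)} = \frac{5 + m}{m + 2 m^{2}}$ ($l{\left(m \right)} = \frac{m + 5}{m + \left(\left(m^{2} + m m\right) + \left(m - m\right)\right)} = \frac{5 + m}{m + \left(\left(m^{2} + m^{2}\right) + 0\right)} = \frac{5 + m}{m + \left(2 m^{2} + 0\right)} = \frac{5 + m}{m + 2 m^{2}}$)
$l{\left(2 \right)} - -875 = \frac{5 + 2}{2 \left(1 + 2 \cdot 2\right)} - -875 = \frac{1}{2} \frac{1}{1 + 4} \cdot 7 + 875 = \frac{1}{2} \cdot \frac{1}{5} \cdot 7 + 875 = \frac{7}{10} + 875 = \frac{8757}{10}$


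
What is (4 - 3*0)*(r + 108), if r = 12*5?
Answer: 672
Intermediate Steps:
r = 60
(4 - 3*0)*(r + 108) = (4 - 3*0)*(60 + 108) = (4 + 0)*168 = 4*168 = 672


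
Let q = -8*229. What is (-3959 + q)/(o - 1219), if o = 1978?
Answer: -5791/759 ≈ -7.6298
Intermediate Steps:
q = -1832
(-3959 + q)/(o - 1219) = (-3959 - 1832)/(1978 - 1219) = -5791/759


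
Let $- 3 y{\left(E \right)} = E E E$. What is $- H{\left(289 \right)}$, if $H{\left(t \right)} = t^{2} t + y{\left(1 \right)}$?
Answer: $- \frac{72412706}{3} \approx -2.4138 \cdot 10^{7}$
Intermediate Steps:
$y{\left(E \right)} = - \frac{E^{3}}{3}$ ($y{\left(E \right)} = - \frac{E E E}{3} = - \frac{E^{2} E}{3} = - \frac{E^{3}}{3}$)
$H{\left(t \right)} = - \frac{1}{3} + t^{3}$ ($H{\left(t \right)} = t^{2} t - \frac{1^{3}}{3} = t^{3} - \frac{1}{3} = - \frac{1}{3} + t^{3}$)
$- H{\left(289 \right)} = - (- \frac{1}{3} + 289^{3}) = - (- \frac{1}{3} + 24137569) = \left(-1\right) \frac{72412706}{3} = - \frac{72412706}{3}$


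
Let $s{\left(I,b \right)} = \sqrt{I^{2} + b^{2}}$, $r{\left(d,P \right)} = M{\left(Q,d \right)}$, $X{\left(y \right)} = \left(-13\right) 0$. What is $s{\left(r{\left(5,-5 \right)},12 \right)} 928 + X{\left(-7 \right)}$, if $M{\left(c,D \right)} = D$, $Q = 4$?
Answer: $12064$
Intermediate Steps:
$X{\left(y \right)} = 0$
$r{\left(d,P \right)} = d$
$s{\left(r{\left(5,-5 \right)},12 \right)} 928 + X{\left(-7 \right)} = \sqrt{5^{2} + 12^{2}} \cdot 928 + 0 = \sqrt{25 + 144} \cdot 928 + 0 = \sqrt{169} \cdot 928 + 0 = 13 \cdot 928 + 0 = 12064 + 0 = 12064$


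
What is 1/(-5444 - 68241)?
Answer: -1/73685 ≈ -1.3571e-5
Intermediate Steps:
1/(-5444 - 68241) = 1/(-73685) = -1/73685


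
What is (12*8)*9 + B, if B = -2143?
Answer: -1279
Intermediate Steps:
(12*8)*9 + B = (12*8)*9 - 2143 = 96*9 - 2143 = 864 - 2143 = -1279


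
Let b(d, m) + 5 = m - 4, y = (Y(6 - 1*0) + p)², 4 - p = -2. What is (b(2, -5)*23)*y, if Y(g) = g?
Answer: -46368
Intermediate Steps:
p = 6 (p = 4 - 1*(-2) = 4 + 2 = 6)
y = 144 (y = ((6 - 1*0) + 6)² = ((6 + 0) + 6)² = (6 + 6)² = 12² = 144)
b(d, m) = -9 + m (b(d, m) = -5 + (m - 4) = -5 + (-4 + m) = -9 + m)
(b(2, -5)*23)*y = ((-9 - 5)*23)*144 = -14*23*144 = -322*144 = -46368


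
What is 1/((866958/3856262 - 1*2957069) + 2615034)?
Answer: -1928131/659487853106 ≈ -2.9237e-6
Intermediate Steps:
1/((866958/3856262 - 1*2957069) + 2615034) = 1/((866958*(1/3856262) - 2957069) + 2615034) = 1/((433479/1928131 - 2957069) + 2615034) = 1/(-5701615974560/1928131 + 2615034) = 1/(-659487853106/1928131) = -1928131/659487853106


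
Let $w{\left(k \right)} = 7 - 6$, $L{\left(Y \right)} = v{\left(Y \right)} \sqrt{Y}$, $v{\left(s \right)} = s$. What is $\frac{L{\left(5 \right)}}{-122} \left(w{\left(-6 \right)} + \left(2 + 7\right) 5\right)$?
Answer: $- \frac{115 \sqrt{5}}{61} \approx -4.2155$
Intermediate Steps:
$L{\left(Y \right)} = Y^{\frac{3}{2}}$ ($L{\left(Y \right)} = Y \sqrt{Y} = Y^{\frac{3}{2}}$)
$w{\left(k \right)} = 1$
$\frac{L{\left(5 \right)}}{-122} \left(w{\left(-6 \right)} + \left(2 + 7\right) 5\right) = \frac{5^{\frac{3}{2}}}{-122} \left(1 + \left(2 + 7\right) 5\right) = 5 \sqrt{5} \left(- \frac{1}{122}\right) \left(1 + 9 \cdot 5\right) = - \frac{5 \sqrt{5}}{122} \left(1 + 45\right) = - \frac{5 \sqrt{5}}{122} \cdot 46 = - \frac{115 \sqrt{5}}{61}$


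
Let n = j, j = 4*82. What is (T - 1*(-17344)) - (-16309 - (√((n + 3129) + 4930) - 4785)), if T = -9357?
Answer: 19511 + √8387 ≈ 19603.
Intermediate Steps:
j = 328
n = 328
(T - 1*(-17344)) - (-16309 - (√((n + 3129) + 4930) - 4785)) = (-9357 - 1*(-17344)) - (-16309 - (√((328 + 3129) + 4930) - 4785)) = (-9357 + 17344) - (-16309 - (√(3457 + 4930) - 4785)) = 7987 - (-16309 - (√8387 - 4785)) = 7987 - (-16309 - (-4785 + √8387)) = 7987 - (-16309 + (4785 - √8387)) = 7987 - (-11524 - √8387) = 7987 + (11524 + √8387) = 19511 + √8387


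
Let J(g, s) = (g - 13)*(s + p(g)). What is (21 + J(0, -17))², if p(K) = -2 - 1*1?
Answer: 78961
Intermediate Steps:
p(K) = -3 (p(K) = -2 - 1 = -3)
J(g, s) = (-13 + g)*(-3 + s) (J(g, s) = (g - 13)*(s - 3) = (-13 + g)*(-3 + s))
(21 + J(0, -17))² = (21 + (39 - 13*(-17) - 3*0 + 0*(-17)))² = (21 + (39 + 221 + 0 + 0))² = (21 + 260)² = 281² = 78961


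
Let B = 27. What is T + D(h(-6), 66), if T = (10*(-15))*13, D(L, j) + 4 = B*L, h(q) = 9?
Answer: -1711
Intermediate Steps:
D(L, j) = -4 + 27*L
T = -1950 (T = -150*13 = -1950)
T + D(h(-6), 66) = -1950 + (-4 + 27*9) = -1950 + (-4 + 243) = -1950 + 239 = -1711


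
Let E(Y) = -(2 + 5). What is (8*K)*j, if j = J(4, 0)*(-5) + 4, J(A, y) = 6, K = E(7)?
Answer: 1456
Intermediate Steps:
E(Y) = -7 (E(Y) = -1*7 = -7)
K = -7
j = -26 (j = 6*(-5) + 4 = -30 + 4 = -26)
(8*K)*j = (8*(-7))*(-26) = -56*(-26) = 1456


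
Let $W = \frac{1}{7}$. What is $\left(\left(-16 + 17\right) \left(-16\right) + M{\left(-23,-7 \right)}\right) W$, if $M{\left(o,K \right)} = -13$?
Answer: $- \frac{29}{7} \approx -4.1429$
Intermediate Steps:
$W = \frac{1}{7} \approx 0.14286$
$\left(\left(-16 + 17\right) \left(-16\right) + M{\left(-23,-7 \right)}\right) W = \left(\left(-16 + 17\right) \left(-16\right) - 13\right) \frac{1}{7} = \left(1 \left(-16\right) - 13\right) \frac{1}{7} = \left(-16 - 13\right) \frac{1}{7} = \left(-29\right) \frac{1}{7} = - \frac{29}{7}$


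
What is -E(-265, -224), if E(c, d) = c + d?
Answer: 489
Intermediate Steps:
-E(-265, -224) = -(-265 - 224) = -1*(-489) = 489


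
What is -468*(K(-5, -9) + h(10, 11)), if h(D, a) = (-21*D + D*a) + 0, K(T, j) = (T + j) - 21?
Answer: 63180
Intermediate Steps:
K(T, j) = -21 + T + j
h(D, a) = -21*D + D*a
-468*(K(-5, -9) + h(10, 11)) = -468*((-21 - 5 - 9) + 10*(-21 + 11)) = -468*(-35 + 10*(-10)) = -468*(-35 - 100) = -468*(-135) = 63180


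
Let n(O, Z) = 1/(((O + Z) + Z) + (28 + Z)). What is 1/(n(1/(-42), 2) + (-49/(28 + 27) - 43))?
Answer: -78485/3442468 ≈ -0.022799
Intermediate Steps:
n(O, Z) = 1/(28 + O + 3*Z) (n(O, Z) = 1/((O + 2*Z) + (28 + Z)) = 1/(28 + O + 3*Z))
1/(n(1/(-42), 2) + (-49/(28 + 27) - 43)) = 1/(1/(28 + 1/(-42) + 3*2) + (-49/(28 + 27) - 43)) = 1/(1/(28 - 1/42 + 6) + (-49/55 - 43)) = 1/(1/(1427/42) + ((1/55)*(-49) - 43)) = 1/(42/1427 + (-49/55 - 43)) = 1/(42/1427 - 2414/55) = 1/(-3442468/78485) = -78485/3442468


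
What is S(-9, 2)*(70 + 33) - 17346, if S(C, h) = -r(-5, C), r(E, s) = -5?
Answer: -16831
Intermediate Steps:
S(C, h) = 5 (S(C, h) = -1*(-5) = 5)
S(-9, 2)*(70 + 33) - 17346 = 5*(70 + 33) - 17346 = 5*103 - 17346 = 515 - 17346 = -16831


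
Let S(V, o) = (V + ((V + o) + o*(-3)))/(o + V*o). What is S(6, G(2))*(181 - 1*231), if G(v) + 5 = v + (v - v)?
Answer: 300/7 ≈ 42.857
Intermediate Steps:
G(v) = -5 + v (G(v) = -5 + (v + (v - v)) = -5 + (v + 0) = -5 + v)
S(V, o) = (-2*o + 2*V)/(o + V*o) (S(V, o) = (V + ((V + o) - 3*o))/(o + V*o) = (V + (V - 2*o))/(o + V*o) = (-2*o + 2*V)/(o + V*o))
S(6, G(2))*(181 - 1*231) = (2*(6 - (-5 + 2))/((-5 + 2)*(1 + 6)))*(181 - 1*231) = (2*(6 - 1*(-3))/(-3*7))*(181 - 231) = (2*(-1/3)*(1/7)*(6 + 3))*(-50) = (2*(-1/3)*(1/7)*9)*(-50) = -6/7*(-50) = 300/7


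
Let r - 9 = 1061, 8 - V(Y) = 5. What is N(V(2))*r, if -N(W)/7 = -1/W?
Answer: 7490/3 ≈ 2496.7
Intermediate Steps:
V(Y) = 3 (V(Y) = 8 - 1*5 = 8 - 5 = 3)
N(W) = 7/W (N(W) = -(-7)/W = 7/W)
r = 1070 (r = 9 + 1061 = 1070)
N(V(2))*r = (7/3)*1070 = 7490/3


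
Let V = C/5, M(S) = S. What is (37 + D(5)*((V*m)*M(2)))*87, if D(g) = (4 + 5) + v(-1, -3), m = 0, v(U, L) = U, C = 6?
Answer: 3219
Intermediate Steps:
V = 6/5 ≈ 1.2000
D(g) = 8 (D(g) = (4 + 5) - 1 = 9 - 1 = 8)
(37 + D(5)*((V*m)*M(2)))*87 = (37 + 8*(((6/5)*0)*2))*87 = (37 + 8*(0*2))*87 = (37 + 8*0)*87 = (37 + 0)*87 = 37*87 = 3219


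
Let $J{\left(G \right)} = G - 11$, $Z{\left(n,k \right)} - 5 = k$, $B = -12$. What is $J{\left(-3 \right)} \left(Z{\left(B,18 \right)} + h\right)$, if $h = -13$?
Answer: $-140$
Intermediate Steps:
$Z{\left(n,k \right)} = 5 + k$
$J{\left(G \right)} = -11 + G$
$J{\left(-3 \right)} \left(Z{\left(B,18 \right)} + h\right) = \left(-11 - 3\right) \left(\left(5 + 18\right) - 13\right) = - 14 \left(23 - 13\right) = \left(-14\right) 10 = -140$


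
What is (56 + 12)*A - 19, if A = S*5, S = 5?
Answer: 1681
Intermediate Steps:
A = 25 (A = 5*5 = 25)
(56 + 12)*A - 19 = (56 + 12)*25 - 19 = 68*25 - 19 = 1700 - 19 = 1681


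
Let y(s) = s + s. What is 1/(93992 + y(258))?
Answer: 1/94508 ≈ 1.0581e-5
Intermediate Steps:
y(s) = 2*s
1/(93992 + y(258)) = 1/(93992 + 2*258) = 1/(93992 + 516) = 1/94508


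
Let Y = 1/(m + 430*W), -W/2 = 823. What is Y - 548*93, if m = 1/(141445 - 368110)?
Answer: -8176101196644429/160428953701 ≈ -50964.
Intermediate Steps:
m = -1/226665 (m = 1/(-226665) = -1/226665 ≈ -4.4118e-6)
W = -1646 (W = -2*823 = -1646)
Y = -226665/160428953701 (Y = 1/(-1/226665 + 430*(-1646)) = 1/(-1/226665 - 707780) = 1/(-160428953701/226665) = -226665/160428953701 ≈ -1.4129e-6)
Y - 548*93 = -226665/160428953701 - 548*93 = -226665/160428953701 - 1*50964 = -226665/160428953701 - 50964 = -8176101196644429/160428953701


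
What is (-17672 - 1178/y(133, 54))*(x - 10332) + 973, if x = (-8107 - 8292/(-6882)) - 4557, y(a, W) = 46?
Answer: 10735849755063/26381 ≈ 4.0695e+8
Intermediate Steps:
x = -14524226/1147 (x = (-8107 - 8292*(-1/6882)) - 4557 = (-8107 + 1382/1147) - 4557 = -9297347/1147 - 4557 = -14524226/1147 ≈ -12663.)
(-17672 - 1178/y(133, 54))*(x - 10332) + 973 = (-17672 - 1178/46)*(-14524226/1147 - 10332) + 973 = (-17672 - 1178*1/46)*(-26375030/1147) + 973 = (-17672 - 589/23)*(-26375030/1147) + 973 = -407045/23*(-26375030/1147) + 973 = 10735824086350/26381 + 973 = 10735849755063/26381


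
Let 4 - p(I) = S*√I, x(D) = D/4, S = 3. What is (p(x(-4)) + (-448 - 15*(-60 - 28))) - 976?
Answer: -100 - 3*I ≈ -100.0 - 3.0*I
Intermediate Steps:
x(D) = D/4 (x(D) = D*(¼) = D/4)
p(I) = 4 - 3*√I
(p(x(-4)) + (-448 - 15*(-60 - 28))) - 976 = ((4 - 3*I) + (-448 - 15*(-60 - 28))) - 976 = ((4 - 3*I) + (-448 - 15*(-88))) - 976 = ((4 - 3*I) + (-448 + 1320)) - 976 = ((4 - 3*I) + 872) - 976 = (876 - 3*I) - 976 = -100 - 3*I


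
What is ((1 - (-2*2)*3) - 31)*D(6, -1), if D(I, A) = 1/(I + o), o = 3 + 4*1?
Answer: -18/13 ≈ -1.3846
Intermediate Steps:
o = 7 (o = 3 + 4 = 7)
D(I, A) = 1/(7 + I) (D(I, A) = 1/(I + 7) = 1/(7 + I))
((1 - (-2*2)*3) - 31)*D(6, -1) = ((1 - (-2*2)*3) - 31)/(7 + 6) = ((1 - (-4)*3) - 31)/13 = ((1 - 1*(-12)) - 31)*(1/13) = ((1 + 12) - 31)*(1/13) = (13 - 31)*(1/13) = -18*1/13 = -18/13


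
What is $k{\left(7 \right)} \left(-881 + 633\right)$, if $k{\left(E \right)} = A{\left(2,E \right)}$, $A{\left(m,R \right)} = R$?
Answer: $-1736$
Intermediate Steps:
$k{\left(E \right)} = E$
$k{\left(7 \right)} \left(-881 + 633\right) = 7 \left(-881 + 633\right) = 7 \left(-248\right) = -1736$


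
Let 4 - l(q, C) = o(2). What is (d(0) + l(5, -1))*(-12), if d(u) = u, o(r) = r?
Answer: -24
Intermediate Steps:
l(q, C) = 2 (l(q, C) = 4 - 1*2 = 4 - 2 = 2)
(d(0) + l(5, -1))*(-12) = (0 + 2)*(-12) = 2*(-12) = -24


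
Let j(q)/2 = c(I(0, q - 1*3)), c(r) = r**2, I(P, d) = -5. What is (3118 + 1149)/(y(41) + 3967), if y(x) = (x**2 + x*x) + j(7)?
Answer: 4267/7379 ≈ 0.57826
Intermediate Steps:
j(q) = 50 (j(q) = 2*(-5)**2 = 2*25 = 50)
y(x) = 50 + 2*x**2 (y(x) = (x**2 + x*x) + 50 = (x**2 + x**2) + 50 = 2*x**2 + 50 = 50 + 2*x**2)
(3118 + 1149)/(y(41) + 3967) = (3118 + 1149)/((50 + 2*41**2) + 3967) = 4267/((50 + 2*1681) + 3967) = 4267/((50 + 3362) + 3967) = 4267/(3412 + 3967) = 4267/7379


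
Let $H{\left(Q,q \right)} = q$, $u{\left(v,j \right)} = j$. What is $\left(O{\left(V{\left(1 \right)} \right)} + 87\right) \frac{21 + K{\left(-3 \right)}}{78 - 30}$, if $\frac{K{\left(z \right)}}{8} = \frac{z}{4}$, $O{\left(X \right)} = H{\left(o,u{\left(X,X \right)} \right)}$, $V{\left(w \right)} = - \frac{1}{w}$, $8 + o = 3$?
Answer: $\frac{215}{8} \approx 26.875$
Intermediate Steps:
$o = -5$ ($o = -8 + 3 = -5$)
$O{\left(X \right)} = X$
$K{\left(z \right)} = 2 z$ ($K{\left(z \right)} = 8 \frac{z}{4} = 2 z$)
$\left(O{\left(V{\left(1 \right)} \right)} + 87\right) \frac{21 + K{\left(-3 \right)}}{78 - 30} = \left(- 1^{-1} + 87\right) \frac{21 + 2 \left(-3\right)}{78 - 30} = \left(\left(-1\right) 1 + 87\right) \frac{21 - 6}{48} = \left(-1 + 87\right) 15 \cdot \frac{1}{48} = 86 \cdot \frac{5}{16} = \frac{215}{8}$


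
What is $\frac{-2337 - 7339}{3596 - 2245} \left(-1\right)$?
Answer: $\frac{9676}{1351} \approx 7.1621$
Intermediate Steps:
$\frac{-2337 - 7339}{3596 - 2245} \left(-1\right) = - \frac{9676}{1351} \left(-1\right) = \left(-9676\right) \frac{1}{1351} \left(-1\right) = \left(- \frac{9676}{1351}\right) \left(-1\right) = \frac{9676}{1351}$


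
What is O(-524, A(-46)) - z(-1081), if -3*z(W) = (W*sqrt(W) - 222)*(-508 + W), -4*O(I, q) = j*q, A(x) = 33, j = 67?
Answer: 468133/4 + 1717709*I*sqrt(1081)/3 ≈ 1.1703e+5 + 1.8825e+7*I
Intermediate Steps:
O(I, q) = -67*q/4
z(W) = -(-508 + W)*(-222 + W**(3/2))/3 (z(W) = -(W*sqrt(W) - 222)*(-508 + W)/3 = -(W**(3/2) - 222)*(-508 + W)/3 = -(-222 + W**(3/2))*(-508 + W)/3 = -(-508 + W)*(-222 + W**(3/2))/3)
O(-524, A(-46)) - z(-1081) = -67/4*33 - (-37592 + 74*(-1081) - 1168561*I*sqrt(1081)/3 + 508*(-1081)**(3/2)/3) = -2211/4 - (-37592 - 79994 - 1168561*I*sqrt(1081)/3 + 508*(-1081*I*sqrt(1081))/3) = -2211/4 - (-37592 - 79994 - 1168561*I*sqrt(1081)/3 - 549148*I*sqrt(1081)/3) = -2211/4 - (-117586 - 1717709*I*sqrt(1081)/3) = -2211/4 + (117586 + 1717709*I*sqrt(1081)/3) = 468133/4 + 1717709*I*sqrt(1081)/3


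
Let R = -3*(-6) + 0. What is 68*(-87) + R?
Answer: -5898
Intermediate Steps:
R = 18 (R = 18 + 0 = 18)
68*(-87) + R = 68*(-87) + 18 = -5916 + 18 = -5898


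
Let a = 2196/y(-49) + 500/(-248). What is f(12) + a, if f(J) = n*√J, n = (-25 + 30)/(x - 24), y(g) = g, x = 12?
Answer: -142277/3038 - 5*√3/6 ≈ -48.276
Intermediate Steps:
n = -5/12 (n = (-25 + 30)/(12 - 24) = 5/(-12) = 5*(-1/12) = -5/12 ≈ -0.41667)
f(J) = -5*√J/12
a = -142277/3038 (a = 2196/(-49) + 500/(-248) = 2196*(-1/49) + 500*(-1/248) = -2196/49 - 125/62 = -142277/3038 ≈ -46.832)
f(12) + a = -5*√3/6 - 142277/3038 = -142277/3038 - 5*√3/6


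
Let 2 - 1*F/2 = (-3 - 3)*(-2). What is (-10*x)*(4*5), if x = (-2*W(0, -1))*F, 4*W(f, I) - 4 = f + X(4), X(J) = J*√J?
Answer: -24000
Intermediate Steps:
X(J) = J^(3/2)
F = -20 (F = 4 - 2*(-3 - 3)*(-2) = 4 - (-12)*(-2) = 4 - 2*12 = 4 - 24 = -20)
W(f, I) = 3 + f/4 (W(f, I) = 1 + (f + 4^(3/2))/4 = 1 + (f + 8)/4 = 1 + (8 + f)/4 = 1 + (2 + f/4) = 3 + f/4)
x = 120 (x = -2*(3 + (¼)*0)*(-20) = -2*(3 + 0)*(-20) = -2*3*(-20) = -6*(-20) = 120)
(-10*x)*(4*5) = (-10*120)*(4*5) = -1200*20 = -24000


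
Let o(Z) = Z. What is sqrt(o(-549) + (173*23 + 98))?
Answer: 42*sqrt(2) ≈ 59.397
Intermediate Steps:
sqrt(o(-549) + (173*23 + 98)) = sqrt(-549 + (173*23 + 98)) = sqrt(-549 + (3979 + 98)) = sqrt(-549 + 4077) = sqrt(3528) = 42*sqrt(2)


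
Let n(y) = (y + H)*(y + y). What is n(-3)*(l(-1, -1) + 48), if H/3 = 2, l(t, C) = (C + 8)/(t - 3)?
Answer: -1665/2 ≈ -832.50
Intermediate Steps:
l(t, C) = (8 + C)/(-3 + t)
H = 6 (H = 3*2 = 6)
n(y) = 2*y*(6 + y) (n(y) = (y + 6)*(y + y) = (6 + y)*(2*y) = 2*y*(6 + y))
n(-3)*(l(-1, -1) + 48) = (2*(-3)*(6 - 3))*((8 - 1)/(-3 - 1) + 48) = (2*(-3)*3)*(7/(-4) + 48) = -18*(-¼*7 + 48) = -18*(-7/4 + 48) = -18*185/4 = -1665/2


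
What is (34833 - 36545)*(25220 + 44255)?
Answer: -118941200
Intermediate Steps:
(34833 - 36545)*(25220 + 44255) = -1712*69475 = -118941200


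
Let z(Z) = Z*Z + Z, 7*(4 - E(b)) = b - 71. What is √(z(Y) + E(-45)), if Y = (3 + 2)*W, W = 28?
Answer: 2*√242067/7 ≈ 140.57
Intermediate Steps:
E(b) = 99/7 - b/7 (E(b) = 4 - (b - 71)/7 = 4 - (-71 + b)/7 = 4 + (71/7 - b/7) = 99/7 - b/7)
Y = 140 (Y = (3 + 2)*28 = 5*28 = 140)
z(Z) = Z + Z² (z(Z) = Z² + Z = Z + Z²)
√(z(Y) + E(-45)) = √(140*(1 + 140) + (99/7 - ⅐*(-45))) = √(140*141 + (99/7 + 45/7)) = √(19740 + 144/7) = √(138324/7) = 2*√242067/7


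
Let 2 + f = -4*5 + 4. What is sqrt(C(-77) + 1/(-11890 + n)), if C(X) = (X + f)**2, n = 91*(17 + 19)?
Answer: sqrt(669663980286)/8614 ≈ 95.000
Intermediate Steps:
n = 3276 (n = 91*36 = 3276)
f = -18 (f = -2 + (-4*5 + 4) = -2 + (-20 + 4) = -2 - 16 = -18)
C(X) = (-18 + X)**2 (C(X) = (X - 18)**2 = (-18 + X)**2)
sqrt(C(-77) + 1/(-11890 + n)) = sqrt((-18 - 77)**2 + 1/(-11890 + 3276)) = sqrt((-95)**2 + 1/(-8614)) = sqrt(9025 - 1/8614) = sqrt(77741349/8614) = sqrt(669663980286)/8614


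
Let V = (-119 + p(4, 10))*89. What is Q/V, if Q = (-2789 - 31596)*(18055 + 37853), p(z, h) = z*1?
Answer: 16716492/89 ≈ 1.8783e+5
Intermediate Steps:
p(z, h) = z
V = -10235 (V = (-119 + 4)*89 = -115*89 = -10235)
Q = -1922396580 (Q = -34385*55908 = -1922396580)
Q/V = -1922396580/(-10235) = -1922396580*(-1/10235) = 16716492/89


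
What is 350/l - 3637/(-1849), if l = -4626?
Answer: 8088806/4276737 ≈ 1.8913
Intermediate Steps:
350/l - 3637/(-1849) = 350/(-4626) - 3637/(-1849) = 350*(-1/4626) - 3637*(-1/1849) = -175/2313 + 3637/1849 = 8088806/4276737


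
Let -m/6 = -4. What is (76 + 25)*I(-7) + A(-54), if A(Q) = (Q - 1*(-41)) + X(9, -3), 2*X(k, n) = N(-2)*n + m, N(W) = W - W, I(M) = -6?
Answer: -607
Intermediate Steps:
m = 24 (m = -6*(-4) = 24)
N(W) = 0
X(k, n) = 12 (X(k, n) = (0*n + 24)/2 = (0 + 24)/2 = (½)*24 = 12)
A(Q) = 53 + Q (A(Q) = (Q - 1*(-41)) + 12 = (Q + 41) + 12 = (41 + Q) + 12 = 53 + Q)
(76 + 25)*I(-7) + A(-54) = (76 + 25)*(-6) + (53 - 54) = 101*(-6) - 1 = -606 - 1 = -607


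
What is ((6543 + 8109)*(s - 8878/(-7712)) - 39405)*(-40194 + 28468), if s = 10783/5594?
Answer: -90194957916063/1348154 ≈ -6.6903e+7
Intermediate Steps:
s = 10783/5594 (s = 10783*(1/5594) = 10783/5594 ≈ 1.9276)
((6543 + 8109)*(s - 8878/(-7712)) - 39405)*(-40194 + 28468) = ((6543 + 8109)*(10783/5594 - 8878/(-7712)) - 39405)*(-40194 + 28468) = (14652*(10783/5594 - 8878*(-1/7712)) - 39405)*(-11726) = (14652*(10783/5594 + 4439/3856) - 39405)*(-11726) = (14652*(33205507/10785232) - 39405)*(-11726) = (121631772141/2696308 - 39405)*(-11726) = (15383755401/2696308)*(-11726) = -90194957916063/1348154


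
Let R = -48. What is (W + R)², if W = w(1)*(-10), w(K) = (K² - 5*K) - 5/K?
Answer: 1764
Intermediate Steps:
w(K) = K² - 5*K - 5/K
W = 90 (W = ((-5 + 1²*(-5 + 1))/1)*(-10) = (1*(-5 + 1*(-4)))*(-10) = (1*(-5 - 4))*(-10) = (1*(-9))*(-10) = -9*(-10) = 90)
(W + R)² = (90 - 48)² = 42² = 1764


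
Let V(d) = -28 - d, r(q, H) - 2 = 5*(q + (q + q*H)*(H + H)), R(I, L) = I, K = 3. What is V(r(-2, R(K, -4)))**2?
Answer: 48400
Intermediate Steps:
r(q, H) = 2 + 5*q + 10*H*(q + H*q) (r(q, H) = 2 + 5*(q + (q + q*H)*(H + H)) = 2 + 5*(q + (q + H*q)*(2*H)) = 2 + 5*(q + 2*H*(q + H*q)) = 2 + (5*q + 10*H*(q + H*q)) = 2 + 5*q + 10*H*(q + H*q))
V(r(-2, R(K, -4)))**2 = (-28 - (2 + 5*(-2) + 10*3*(-2) + 10*(-2)*3**2))**2 = (-28 - (2 - 10 - 60 + 10*(-2)*9))**2 = (-28 - (2 - 10 - 60 - 180))**2 = (-28 - 1*(-248))**2 = (-28 + 248)**2 = 220**2 = 48400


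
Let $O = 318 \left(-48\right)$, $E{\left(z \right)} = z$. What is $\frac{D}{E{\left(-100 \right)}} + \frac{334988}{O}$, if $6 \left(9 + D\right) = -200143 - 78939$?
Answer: $\frac{42288949}{95400} \approx 443.28$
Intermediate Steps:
$O = -15264$
$D = - \frac{139568}{3}$ ($D = -9 + \frac{-200143 - 78939}{6} = -9 + \frac{1}{6} \left(-279082\right) = -9 - \frac{139541}{3} = - \frac{139568}{3} \approx -46523.0$)
$\frac{D}{E{\left(-100 \right)}} + \frac{334988}{O} = - \frac{139568}{3 \left(-100\right)} + \frac{334988}{-15264} = \left(- \frac{139568}{3}\right) \left(- \frac{1}{100}\right) + 334988 \left(- \frac{1}{15264}\right) = \frac{34892}{75} - \frac{83747}{3816} = \frac{42288949}{95400}$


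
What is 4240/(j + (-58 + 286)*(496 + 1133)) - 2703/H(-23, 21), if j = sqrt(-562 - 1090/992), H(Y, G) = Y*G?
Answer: 6863740280159389/1223987288296409 - 16960*I*sqrt(962023)/22807216552107 ≈ 5.6077 - 7.2937e-7*I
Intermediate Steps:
H(Y, G) = G*Y
j = 3*I*sqrt(962023)/124 (j = sqrt(-562 - 1090*1/992) = sqrt(-562 - 545/496) = sqrt(-279297/496) = 3*I*sqrt(962023)/124 ≈ 23.73*I)
4240/(j + (-58 + 286)*(496 + 1133)) - 2703/H(-23, 21) = 4240/(3*I*sqrt(962023)/124 + (-58 + 286)*(496 + 1133)) - 2703/(21*(-23)) = 4240/(3*I*sqrt(962023)/124 + 228*1629) - 2703/(-483) = 4240/(3*I*sqrt(962023)/124 + 371412) - 2703*(-1/483) = 4240/(371412 + 3*I*sqrt(962023)/124) + 901/161 = 901/161 + 4240/(371412 + 3*I*sqrt(962023)/124)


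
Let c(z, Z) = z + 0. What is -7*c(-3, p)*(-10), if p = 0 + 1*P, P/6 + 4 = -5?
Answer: -210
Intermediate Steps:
P = -54 (P = -24 + 6*(-5) = -24 - 30 = -54)
p = -54 (p = 0 + 1*(-54) = 0 - 54 = -54)
c(z, Z) = z
-7*c(-3, p)*(-10) = -7*(-3)*(-10) = 21*(-10) = -210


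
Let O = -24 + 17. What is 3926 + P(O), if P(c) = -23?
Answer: 3903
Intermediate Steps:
O = -7
3926 + P(O) = 3926 - 23 = 3903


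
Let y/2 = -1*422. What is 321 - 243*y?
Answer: 205413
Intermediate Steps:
y = -844 (y = 2*(-1*422) = 2*(-422) = -844)
321 - 243*y = 321 - 243*(-844) = 321 + 205092 = 205413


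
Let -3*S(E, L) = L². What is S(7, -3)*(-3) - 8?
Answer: 1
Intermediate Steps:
S(E, L) = -L²/3
S(7, -3)*(-3) - 8 = -⅓*(-3)²*(-3) - 8 = -⅓*9*(-3) - 8 = -3*(-3) - 8 = 9 - 8 = 1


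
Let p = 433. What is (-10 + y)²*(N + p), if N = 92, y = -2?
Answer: 75600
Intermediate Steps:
(-10 + y)²*(N + p) = (-10 - 2)²*(92 + 433) = (-12)²*525 = 144*525 = 75600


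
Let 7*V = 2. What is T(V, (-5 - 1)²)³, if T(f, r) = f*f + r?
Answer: 5526456832/117649 ≈ 46974.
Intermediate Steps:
V = 2/7 (V = (⅐)*2 = 2/7 ≈ 0.28571)
T(f, r) = r + f² (T(f, r) = f² + r = r + f²)
T(V, (-5 - 1)²)³ = ((-5 - 1)² + (2/7)²)³ = ((-6)² + 4/49)³ = (36 + 4/49)³ = (1768/49)³ = 5526456832/117649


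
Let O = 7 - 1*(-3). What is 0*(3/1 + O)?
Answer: 0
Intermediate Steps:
O = 10 (O = 7 + 3 = 10)
0*(3/1 + O) = 0*(3/1 + 10) = 0*(3*1 + 10) = 0*(3 + 10) = 0*13 = 0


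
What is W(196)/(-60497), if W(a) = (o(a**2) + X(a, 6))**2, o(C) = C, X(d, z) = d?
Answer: -1490886544/60497 ≈ -24644.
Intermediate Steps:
W(a) = (a + a**2)**2 (W(a) = (a**2 + a)**2 = (a + a**2)**2)
W(196)/(-60497) = (196**2*(1 + 196)**2)/(-60497) = (38416*197**2)*(-1/60497) = (38416*38809)*(-1/60497) = 1490886544*(-1/60497) = -1490886544/60497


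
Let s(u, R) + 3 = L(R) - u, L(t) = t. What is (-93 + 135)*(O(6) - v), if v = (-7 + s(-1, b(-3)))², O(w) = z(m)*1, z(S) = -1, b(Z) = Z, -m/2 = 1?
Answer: -6090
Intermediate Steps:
m = -2 (m = -2*1 = -2)
s(u, R) = -3 + R - u (s(u, R) = -3 + (R - u) = -3 + R - u)
O(w) = -1 (O(w) = -1*1 = -1)
v = 144 (v = (-7 + (-3 - 3 - 1*(-1)))² = (-7 + (-3 - 3 + 1))² = (-7 - 5)² = (-12)² = 144)
(-93 + 135)*(O(6) - v) = (-93 + 135)*(-1 - 1*144) = 42*(-1 - 144) = 42*(-145) = -6090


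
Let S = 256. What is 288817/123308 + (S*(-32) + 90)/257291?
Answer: 73310973331/31726038628 ≈ 2.3107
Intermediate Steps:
288817/123308 + (S*(-32) + 90)/257291 = 288817/123308 + (256*(-32) + 90)/257291 = 288817*(1/123308) + (-8192 + 90)*(1/257291) = 288817/123308 - 8102*1/257291 = 288817/123308 - 8102/257291 = 73310973331/31726038628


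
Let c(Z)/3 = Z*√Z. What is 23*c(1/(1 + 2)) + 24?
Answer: 24 + 23*√3/3 ≈ 37.279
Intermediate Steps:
c(Z) = 3*Z^(3/2) (c(Z) = 3*(Z*√Z) = 3*Z^(3/2))
23*c(1/(1 + 2)) + 24 = 23*(3*(1/(1 + 2))^(3/2)) + 24 = 23*(3*(1/3)^(3/2)) + 24 = 23*(3*(⅓)^(3/2)) + 24 = 23*(3*(√3/9)) + 24 = 23*(√3/3) + 24 = 23*√3/3 + 24 = 24 + 23*√3/3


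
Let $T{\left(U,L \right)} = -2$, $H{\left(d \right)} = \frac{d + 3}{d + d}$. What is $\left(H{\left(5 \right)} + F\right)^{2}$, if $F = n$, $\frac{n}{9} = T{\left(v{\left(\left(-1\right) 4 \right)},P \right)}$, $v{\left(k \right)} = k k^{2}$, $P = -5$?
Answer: $\frac{7396}{25} \approx 295.84$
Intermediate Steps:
$H{\left(d \right)} = \frac{3 + d}{2 d}$
$v{\left(k \right)} = k^{3}$
$n = -18$ ($n = 9 \left(-2\right) = -18$)
$F = -18$
$\left(H{\left(5 \right)} + F\right)^{2} = \left(\frac{3 + 5}{2 \cdot 5} - 18\right)^{2} = \left(\frac{1}{2} \cdot \frac{1}{5} \cdot 8 - 18\right)^{2} = \left(\frac{4}{5} - 18\right)^{2} = \left(- \frac{86}{5}\right)^{2} = \frac{7396}{25}$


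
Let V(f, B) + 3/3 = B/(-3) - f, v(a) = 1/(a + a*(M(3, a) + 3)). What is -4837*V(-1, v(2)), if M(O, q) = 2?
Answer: 4837/36 ≈ 134.36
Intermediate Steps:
v(a) = 1/(6*a) (v(a) = 1/(a + a*(2 + 3)) = 1/(a + a*5) = 1/(a + 5*a) = 1/(6*a))
V(f, B) = -1 - f - B/3 (V(f, B) = -1 + (B/(-3) - f) = -1 + (B*(-1/3) - f) = -1 + (-B/3 - f) = -1 + (-f - B/3) = -1 - f - B/3)
-4837*V(-1, v(2)) = -4837*(-1 - 1*(-1) - 1/(18*2)) = -4837*(-1 + 1 - 1/(18*2)) = -4837*(-1 + 1 - 1/3*1/12) = -4837*(-1 + 1 - 1/36) = -4837*(-1/36) = 4837/36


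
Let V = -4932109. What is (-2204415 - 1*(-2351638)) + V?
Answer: -4784886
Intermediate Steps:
(-2204415 - 1*(-2351638)) + V = (-2204415 - 1*(-2351638)) - 4932109 = (-2204415 + 2351638) - 4932109 = 147223 - 4932109 = -4784886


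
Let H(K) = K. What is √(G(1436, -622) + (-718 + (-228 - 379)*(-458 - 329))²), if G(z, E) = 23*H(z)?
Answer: √227520447109 ≈ 4.7699e+5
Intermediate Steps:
G(z, E) = 23*z
√(G(1436, -622) + (-718 + (-228 - 379)*(-458 - 329))²) = √(23*1436 + (-718 + (-228 - 379)*(-458 - 329))²) = √(33028 + (-718 - 607*(-787))²) = √(33028 + (-718 + 477709)²) = √(33028 + 476991²) = √(33028 + 227520414081) = √227520447109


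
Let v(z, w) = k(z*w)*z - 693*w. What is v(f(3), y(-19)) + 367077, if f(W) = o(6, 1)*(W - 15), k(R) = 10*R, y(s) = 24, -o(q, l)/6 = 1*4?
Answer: 20257005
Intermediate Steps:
o(q, l) = -24 (o(q, l) = -6*4 = -24)
f(W) = 360 - 24*W (f(W) = -24*(W - 15) = -24*(-15 + W) = 360 - 24*W)
v(z, w) = -693*w + 10*w*z² (v(z, w) = (10*(z*w))*z - 693*w = (10*(w*z))*z - 693*w = (10*w*z)*z - 693*w = 10*w*z² - 693*w = -693*w + 10*w*z²)
v(f(3), y(-19)) + 367077 = 24*(-693 + 10*(360 - 24*3)²) + 367077 = 24*(-693 + 10*(360 - 72)²) + 367077 = 24*(-693 + 10*288²) + 367077 = 24*(-693 + 10*82944) + 367077 = 24*(-693 + 829440) + 367077 = 24*828747 + 367077 = 19889928 + 367077 = 20257005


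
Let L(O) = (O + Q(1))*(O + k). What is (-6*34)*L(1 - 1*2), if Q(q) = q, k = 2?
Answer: 0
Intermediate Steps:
L(O) = (1 + O)*(2 + O) (L(O) = (O + 1)*(O + 2) = (1 + O)*(2 + O))
(-6*34)*L(1 - 1*2) = (-6*34)*(2 + (1 - 1*2)² + 3*(1 - 1*2)) = -204*(2 + (1 - 2)² + 3*(1 - 2)) = -204*(2 + (-1)² + 3*(-1)) = -204*(2 + 1 - 3) = -204*0 = 0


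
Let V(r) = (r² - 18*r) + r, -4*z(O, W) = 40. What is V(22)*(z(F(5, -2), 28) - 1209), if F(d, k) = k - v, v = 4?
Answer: -134090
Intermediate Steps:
F(d, k) = -4 + k (F(d, k) = k - 1*4 = k - 4 = -4 + k)
z(O, W) = -10 (z(O, W) = -¼*40 = -10)
V(r) = r² - 17*r
V(22)*(z(F(5, -2), 28) - 1209) = (22*(-17 + 22))*(-10 - 1209) = (22*5)*(-1219) = 110*(-1219) = -134090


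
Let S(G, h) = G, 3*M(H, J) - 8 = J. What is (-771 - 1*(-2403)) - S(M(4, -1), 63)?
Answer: 4889/3 ≈ 1629.7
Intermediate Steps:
M(H, J) = 8/3 + J/3
(-771 - 1*(-2403)) - S(M(4, -1), 63) = (-771 - 1*(-2403)) - (8/3 + (⅓)*(-1)) = (-771 + 2403) - (8/3 - ⅓) = 1632 - 1*7/3 = 1632 - 7/3 = 4889/3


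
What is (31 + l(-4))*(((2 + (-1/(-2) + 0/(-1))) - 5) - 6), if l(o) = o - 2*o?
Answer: -595/2 ≈ -297.50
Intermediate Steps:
l(o) = -o
(31 + l(-4))*(((2 + (-1/(-2) + 0/(-1))) - 5) - 6) = (31 - 1*(-4))*(((2 + (-1/(-2) + 0/(-1))) - 5) - 6) = (31 + 4)*(((2 + (-1*(-1/2) + 0*(-1))) - 5) - 6) = 35*(((2 + (1/2 + 0)) - 5) - 6) = 35*(((2 + 1/2) - 5) - 6) = 35*((5/2 - 5) - 6) = 35*(-5/2 - 6) = 35*(-17/2) = -595/2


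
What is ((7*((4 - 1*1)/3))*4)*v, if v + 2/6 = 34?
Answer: 2828/3 ≈ 942.67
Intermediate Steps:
v = 101/3 (v = -⅓ + 34 = 101/3 ≈ 33.667)
((7*((4 - 1*1)/3))*4)*v = ((7*((4 - 1*1)/3))*4)*(101/3) = ((7*((4 - 1)*(⅓)))*4)*(101/3) = ((7*(3*(⅓)))*4)*(101/3) = ((7*1)*4)*(101/3) = (7*4)*(101/3) = 28*(101/3) = 2828/3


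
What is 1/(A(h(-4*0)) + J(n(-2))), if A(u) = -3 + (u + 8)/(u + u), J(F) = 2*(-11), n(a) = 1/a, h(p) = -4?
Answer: -2/51 ≈ -0.039216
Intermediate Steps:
J(F) = -22
A(u) = -3 + (8 + u)/(2*u) (A(u) = -3 + (8 + u)/((2*u)) = -3 + (8 + u)*(1/(2*u)) = -3 + (8 + u)/(2*u))
1/(A(h(-4*0)) + J(n(-2))) = 1/((-5/2 + 4/(-4)) - 22) = 1/((-5/2 + 4*(-¼)) - 22) = 1/((-5/2 - 1) - 22) = 1/(-7/2 - 22) = 1/(-51/2) = -2/51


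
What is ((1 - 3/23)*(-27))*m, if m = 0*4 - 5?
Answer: 2700/23 ≈ 117.39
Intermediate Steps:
m = -5 (m = 0 - 5 = -5)
((1 - 3/23)*(-27))*m = ((1 - 3/23)*(-27))*(-5) = ((20/23)*(-27))*(-5) = -540/23*(-5) = 2700/23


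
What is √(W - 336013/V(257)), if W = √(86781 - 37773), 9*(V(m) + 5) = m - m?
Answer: √(1680065 + 100*√3063)/5 ≈ 259.66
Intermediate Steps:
V(m) = -5 (V(m) = -5 + (m - m)/9 = -5 + (⅑)*0 = -5 + 0 = -5)
W = 4*√3063 (W = √49008 = 4*√3063 ≈ 221.38)
√(W - 336013/V(257)) = √(4*√3063 - 336013/(-5)) = √(4*√3063 - 336013*(-⅕)) = √(4*√3063 + 336013/5) = √(336013/5 + 4*√3063)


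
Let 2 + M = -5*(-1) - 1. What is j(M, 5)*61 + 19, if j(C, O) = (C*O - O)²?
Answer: 1544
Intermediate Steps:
M = 2 (M = -2 + (-5*(-1) - 1) = -2 + (5 - 1) = -2 + 4 = 2)
j(C, O) = (-O + C*O)²
j(M, 5)*61 + 19 = (5²*(-1 + 2)²)*61 + 19 = (25*1²)*61 + 19 = (25*1)*61 + 19 = 25*61 + 19 = 1525 + 19 = 1544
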